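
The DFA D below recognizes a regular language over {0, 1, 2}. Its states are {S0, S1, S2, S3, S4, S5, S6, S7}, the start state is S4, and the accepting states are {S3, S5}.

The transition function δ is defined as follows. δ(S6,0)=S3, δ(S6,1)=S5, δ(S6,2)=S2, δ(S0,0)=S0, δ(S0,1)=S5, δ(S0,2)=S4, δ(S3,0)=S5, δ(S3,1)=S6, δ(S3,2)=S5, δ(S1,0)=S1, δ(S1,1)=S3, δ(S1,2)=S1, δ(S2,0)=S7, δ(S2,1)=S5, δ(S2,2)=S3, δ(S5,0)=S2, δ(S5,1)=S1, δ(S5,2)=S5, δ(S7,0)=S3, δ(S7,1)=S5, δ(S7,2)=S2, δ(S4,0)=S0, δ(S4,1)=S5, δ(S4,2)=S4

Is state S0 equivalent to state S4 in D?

Initial partition by acceptance: {S3,S5} | {S0,S1,S2,S4,S6,S7}.
Split {S3,S5} by δ(·,0) → {S3} and {S5}.
On input 0, block {S0,S1,S2,S4,S6,S7} splits into {S0,S1,S2,S4} and {S6,S7}.
Refine {S0,S1,S2,S4} on symbol 0: members go to different blocks, giving {S0,S1,S4} and {S2}.
Refine {S0,S1,S4} on symbol 1: members go to different blocks, giving {S0,S4} and {S1}.
The partition is now stable with 6 blocks: {S3} | {S0,S4} | {S5} | {S6,S7} | {S2} | {S1}.
S0 and S4 lie in the same block of the stable partition, so they are equivalent — no string distinguishes them.

Yes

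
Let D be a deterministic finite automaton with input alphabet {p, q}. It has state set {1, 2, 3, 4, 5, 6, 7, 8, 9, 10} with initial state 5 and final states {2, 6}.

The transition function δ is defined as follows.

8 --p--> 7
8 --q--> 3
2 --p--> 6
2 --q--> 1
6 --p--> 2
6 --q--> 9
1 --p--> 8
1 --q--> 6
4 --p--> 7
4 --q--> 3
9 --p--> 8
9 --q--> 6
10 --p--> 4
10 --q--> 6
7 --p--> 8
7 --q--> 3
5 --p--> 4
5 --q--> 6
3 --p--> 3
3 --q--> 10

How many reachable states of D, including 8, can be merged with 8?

All states are reachable from the start state.
Start with accepting vs non-accepting: {2,6} | {1,3,4,5,7,8,9,10}.
On input q, block {1,3,4,5,7,8,9,10} splits into {1,5,9,10} and {3,4,7,8}.
Refine {3,4,7,8} on symbol q: members go to different blocks, giving {4,7,8} and {3}.
The partition is now stable with 4 blocks: {2,6} | {1,5,9,10} | {4,7,8} | {3}.
The equivalence class containing 8 is {4,7,8}, of size 3.

3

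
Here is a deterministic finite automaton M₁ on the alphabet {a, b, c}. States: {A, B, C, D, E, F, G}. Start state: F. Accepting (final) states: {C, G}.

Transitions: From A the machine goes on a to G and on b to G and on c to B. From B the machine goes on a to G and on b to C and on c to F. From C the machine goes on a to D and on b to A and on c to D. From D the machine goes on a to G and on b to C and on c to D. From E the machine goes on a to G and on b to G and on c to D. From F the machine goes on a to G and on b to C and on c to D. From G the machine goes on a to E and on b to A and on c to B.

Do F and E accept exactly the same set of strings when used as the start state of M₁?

Yes

Every state is reachable, so we keep all 7.
Initial partition by acceptance: {C,G} | {A,B,D,E,F}.
No further refinement is possible. Final partition (2 blocks): {C,G} | {A,B,D,E,F}.
F and E lie in the same block of the stable partition, so they are equivalent — no string distinguishes them.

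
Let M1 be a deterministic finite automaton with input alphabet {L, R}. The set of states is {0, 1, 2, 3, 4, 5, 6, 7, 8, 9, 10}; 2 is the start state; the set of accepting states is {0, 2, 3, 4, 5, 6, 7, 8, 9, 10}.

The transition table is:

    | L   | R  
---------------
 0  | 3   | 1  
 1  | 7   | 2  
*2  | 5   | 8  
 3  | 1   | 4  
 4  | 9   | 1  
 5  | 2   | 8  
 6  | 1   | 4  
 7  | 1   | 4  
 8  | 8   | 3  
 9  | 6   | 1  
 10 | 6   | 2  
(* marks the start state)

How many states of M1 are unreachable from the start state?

Starting at 2 and following transitions, the reachable set is {1, 2, 3, 4, 5, 6, 7, 8, 9}. That leaves 0, 10 unreachable — 2 in total.

2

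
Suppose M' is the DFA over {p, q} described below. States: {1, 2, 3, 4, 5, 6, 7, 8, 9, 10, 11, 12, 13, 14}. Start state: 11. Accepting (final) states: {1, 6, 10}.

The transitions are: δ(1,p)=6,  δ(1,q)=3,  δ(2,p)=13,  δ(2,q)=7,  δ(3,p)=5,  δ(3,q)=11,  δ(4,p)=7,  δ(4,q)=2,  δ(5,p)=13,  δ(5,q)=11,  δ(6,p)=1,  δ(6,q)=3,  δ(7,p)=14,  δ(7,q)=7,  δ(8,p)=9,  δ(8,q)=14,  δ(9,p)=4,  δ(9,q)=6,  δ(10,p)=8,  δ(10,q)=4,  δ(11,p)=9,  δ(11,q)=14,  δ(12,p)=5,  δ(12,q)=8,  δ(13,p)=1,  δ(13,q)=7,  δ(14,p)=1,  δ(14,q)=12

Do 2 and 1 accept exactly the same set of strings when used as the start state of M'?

Reachable states from the start: {1,2,3,4,5,6,7,8,9,11,12,13,14}. Unreachable: {10} — drop them.
Initial partition by acceptance: {1,6} | {2,3,4,5,7,8,9,11,12,13,14}.
On input p, block {2,3,4,5,7,8,9,11,12,13,14} splits into {2,3,4,5,7,8,9,11,12} and {13,14}.
On input p, block {2,3,4,5,7,8,9,11,12} splits into {3,4,8,9,11,12} and {2,5,7}.
On input p, block {3,4,8,9,11,12} splits into {3,4,12} and {8,9,11}.
Refine {3,4,12} on symbol q: members go to different blocks, giving {3,12} and {4}.
Split {13,14} by δ(·,q) → {13} and {14}.
On input p, block {2,5,7} splits into {2,5} and {7}.
Split {2,5} by δ(·,q) → {2} and {5}.
Refine {8,9,11} on symbol p: members go to different blocks, giving {8,11} and {9}.
No further refinement is possible. Final partition (10 blocks): {1,6} | {3,12} | {13} | {2} | {8,11} | {4} | {14} | {7} | {5} | {9}.
2 and 1 end up in different blocks, so they are distinguishable. For instance, the string 'ε' is accepted from only 1.

No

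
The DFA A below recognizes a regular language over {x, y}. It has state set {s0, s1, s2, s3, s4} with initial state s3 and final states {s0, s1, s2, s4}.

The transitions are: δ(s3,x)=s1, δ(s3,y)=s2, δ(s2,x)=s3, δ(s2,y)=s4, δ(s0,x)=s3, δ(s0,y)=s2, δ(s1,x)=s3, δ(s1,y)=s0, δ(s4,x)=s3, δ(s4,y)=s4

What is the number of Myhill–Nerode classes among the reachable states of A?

2

Start with accepting vs non-accepting: {s0,s1,s2,s4} | {s3}.
The partition is now stable with 2 blocks: {s0,s1,s2,s4} | {s3}.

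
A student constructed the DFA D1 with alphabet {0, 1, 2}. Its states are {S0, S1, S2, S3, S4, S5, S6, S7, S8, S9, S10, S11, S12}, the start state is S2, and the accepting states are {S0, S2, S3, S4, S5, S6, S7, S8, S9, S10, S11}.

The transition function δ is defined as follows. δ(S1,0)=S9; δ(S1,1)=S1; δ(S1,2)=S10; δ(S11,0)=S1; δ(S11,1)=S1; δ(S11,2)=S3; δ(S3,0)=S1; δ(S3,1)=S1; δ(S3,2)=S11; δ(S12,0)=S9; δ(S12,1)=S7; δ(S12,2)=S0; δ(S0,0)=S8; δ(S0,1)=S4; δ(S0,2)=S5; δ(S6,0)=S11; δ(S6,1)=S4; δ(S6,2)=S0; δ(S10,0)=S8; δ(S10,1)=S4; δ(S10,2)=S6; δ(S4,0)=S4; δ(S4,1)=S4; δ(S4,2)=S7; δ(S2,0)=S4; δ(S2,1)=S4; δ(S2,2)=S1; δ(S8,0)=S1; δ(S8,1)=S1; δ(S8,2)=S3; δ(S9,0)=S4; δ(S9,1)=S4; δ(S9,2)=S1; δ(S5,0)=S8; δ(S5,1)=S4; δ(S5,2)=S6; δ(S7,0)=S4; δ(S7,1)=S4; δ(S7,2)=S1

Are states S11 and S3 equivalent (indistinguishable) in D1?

Yes

Reachable states from the start: {S0,S1,S2,S3,S4,S5,S6,S7,S8,S9,S10,S11}. Unreachable: {S12} — drop them.
Initial partition by acceptance: {S0,S2,S3,S4,S5,S6,S7,S8,S9,S10,S11} | {S1}.
Refine {S0,S2,S3,S4,S5,S6,S7,S8,S9,S10,S11} on symbol 0: members go to different blocks, giving {S0,S2,S4,S5,S6,S7,S9,S10} and {S3,S8,S11}.
On input 0, block {S0,S2,S4,S5,S6,S7,S9,S10} splits into {S0,S5,S6,S10} and {S2,S4,S7,S9}.
Refine {S2,S4,S7,S9} on symbol 2: members go to different blocks, giving {S2,S7,S9} and {S4}.
The partition is now stable with 5 blocks: {S0,S5,S6,S10} | {S1} | {S3,S8,S11} | {S2,S7,S9} | {S4}.
S11 and S3 lie in the same block of the stable partition, so they are equivalent — no string distinguishes them.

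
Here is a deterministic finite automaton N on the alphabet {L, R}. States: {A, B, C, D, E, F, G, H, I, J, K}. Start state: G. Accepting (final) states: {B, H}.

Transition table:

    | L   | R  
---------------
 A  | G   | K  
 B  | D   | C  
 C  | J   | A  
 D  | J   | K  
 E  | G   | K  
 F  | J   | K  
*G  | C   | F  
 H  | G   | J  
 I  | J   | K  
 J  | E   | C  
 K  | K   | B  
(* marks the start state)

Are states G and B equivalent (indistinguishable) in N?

First remove the unreachable states {H,I}; 9 states remain.
Start with accepting vs non-accepting: {B} | {A,C,D,E,F,G,J,K}.
Split {A,C,D,E,F,G,J,K} by δ(·,R) → {A,C,D,E,F,G,J} and {K}.
On input R, block {A,C,D,E,F,G,J} splits into {A,D,E,F} and {C,G,J}.
On input L, block {C,G,J} splits into {C,G} and {J}.
Refine {A,D,E,F} on symbol L: members go to different blocks, giving {A,E} and {D,F}.
Split {C,G} by δ(·,L) → {C} and {G}.
The partition is now stable with 7 blocks: {B} | {A,E} | {K} | {C} | {J} | {D,F} | {G}.
G and B end up in different blocks, so they are distinguishable. For instance, the string 'ε' is accepted from only B.

No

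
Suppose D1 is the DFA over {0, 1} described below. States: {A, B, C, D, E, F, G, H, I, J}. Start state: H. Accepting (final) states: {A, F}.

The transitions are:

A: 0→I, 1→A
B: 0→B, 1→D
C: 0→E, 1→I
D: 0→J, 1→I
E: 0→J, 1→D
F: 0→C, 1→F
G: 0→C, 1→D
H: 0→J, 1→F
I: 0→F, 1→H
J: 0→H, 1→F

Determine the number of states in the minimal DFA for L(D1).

States {A,B,G} cannot be reached from the start state, so discard them.
Start with accepting vs non-accepting: {F} | {C,D,E,H,I,J}.
Split {C,D,E,H,I,J} by δ(·,0) → {C,D,E,H,J} and {I}.
Split {C,D,E,H,J} by δ(·,1) → {C,D} and {H,J} and {E}.
Refine {C,D} on symbol 0: members go to different blocks, giving {C} and {D}.
No further refinement is possible. Final partition (6 blocks): {F} | {C} | {I} | {H,J} | {E} | {D}.

6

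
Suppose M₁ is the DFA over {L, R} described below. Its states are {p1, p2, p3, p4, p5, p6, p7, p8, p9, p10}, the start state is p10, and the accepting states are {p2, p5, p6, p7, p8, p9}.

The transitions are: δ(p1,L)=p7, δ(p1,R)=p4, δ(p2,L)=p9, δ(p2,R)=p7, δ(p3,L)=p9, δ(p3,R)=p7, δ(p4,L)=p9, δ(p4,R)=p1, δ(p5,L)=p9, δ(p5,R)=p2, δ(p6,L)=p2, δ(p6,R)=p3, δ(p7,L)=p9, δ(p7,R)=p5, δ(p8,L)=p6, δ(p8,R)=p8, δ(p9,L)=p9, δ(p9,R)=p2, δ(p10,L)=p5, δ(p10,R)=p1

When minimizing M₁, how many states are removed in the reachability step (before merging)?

BFS from p10 reaches {p1, p2, p4, p5, p7, p9, p10}; the 3 state(s) p3, p6, p8 are never visited.

3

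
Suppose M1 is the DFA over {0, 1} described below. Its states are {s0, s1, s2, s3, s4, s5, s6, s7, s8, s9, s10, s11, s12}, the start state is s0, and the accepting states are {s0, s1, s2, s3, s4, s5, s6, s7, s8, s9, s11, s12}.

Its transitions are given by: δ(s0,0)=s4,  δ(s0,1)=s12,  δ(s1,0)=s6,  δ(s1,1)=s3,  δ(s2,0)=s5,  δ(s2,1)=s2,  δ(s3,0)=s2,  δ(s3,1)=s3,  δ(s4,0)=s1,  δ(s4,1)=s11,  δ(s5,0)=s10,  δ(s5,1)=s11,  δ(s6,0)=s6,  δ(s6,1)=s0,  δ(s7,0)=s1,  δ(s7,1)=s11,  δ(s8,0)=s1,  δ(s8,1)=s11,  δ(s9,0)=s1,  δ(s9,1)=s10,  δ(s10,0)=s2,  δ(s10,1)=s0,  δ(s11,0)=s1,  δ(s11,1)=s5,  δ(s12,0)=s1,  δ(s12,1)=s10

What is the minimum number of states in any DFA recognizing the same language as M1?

States {s7,s8,s9} cannot be reached from the start state, so discard them.
Start with accepting vs non-accepting: {s0,s1,s2,s3,s4,s5,s6,s11,s12} | {s10}.
Split {s0,s1,s2,s3,s4,s5,s6,s11,s12} by δ(·,0) → {s0,s1,s2,s3,s4,s6,s11,s12} and {s5}.
On input 0, block {s0,s1,s2,s3,s4,s6,s11,s12} splits into {s0,s1,s3,s4,s6,s11,s12} and {s2}.
On input 0, block {s0,s1,s3,s4,s6,s11,s12} splits into {s0,s1,s4,s6,s11,s12} and {s3}.
Refine {s0,s1,s4,s6,s11,s12} on symbol 1: members go to different blocks, giving {s0,s4,s6} and {s1} and {s11} and {s12}.
On input 0, block {s0,s4,s6} splits into {s0,s6} and {s4}.
Refine {s0,s6} on symbol 0: members go to different blocks, giving {s0} and {s6}.
No further refinement is possible. Final partition (10 blocks): {s0} | {s10} | {s5} | {s2} | {s3} | {s1} | {s11} | {s12} | {s4} | {s6}.

10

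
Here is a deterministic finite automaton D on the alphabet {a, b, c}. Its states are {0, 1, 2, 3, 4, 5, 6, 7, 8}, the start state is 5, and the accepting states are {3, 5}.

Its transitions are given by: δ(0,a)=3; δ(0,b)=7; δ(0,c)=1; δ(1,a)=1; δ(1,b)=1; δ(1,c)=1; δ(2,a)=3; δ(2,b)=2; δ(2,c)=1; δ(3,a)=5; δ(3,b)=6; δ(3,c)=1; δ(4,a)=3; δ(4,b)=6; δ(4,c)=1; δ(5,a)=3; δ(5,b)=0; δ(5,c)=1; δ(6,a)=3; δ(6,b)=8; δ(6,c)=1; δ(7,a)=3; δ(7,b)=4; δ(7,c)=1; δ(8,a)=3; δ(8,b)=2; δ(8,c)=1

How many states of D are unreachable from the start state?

Exploring from 5, all states are eventually visited, so none are unreachable.

0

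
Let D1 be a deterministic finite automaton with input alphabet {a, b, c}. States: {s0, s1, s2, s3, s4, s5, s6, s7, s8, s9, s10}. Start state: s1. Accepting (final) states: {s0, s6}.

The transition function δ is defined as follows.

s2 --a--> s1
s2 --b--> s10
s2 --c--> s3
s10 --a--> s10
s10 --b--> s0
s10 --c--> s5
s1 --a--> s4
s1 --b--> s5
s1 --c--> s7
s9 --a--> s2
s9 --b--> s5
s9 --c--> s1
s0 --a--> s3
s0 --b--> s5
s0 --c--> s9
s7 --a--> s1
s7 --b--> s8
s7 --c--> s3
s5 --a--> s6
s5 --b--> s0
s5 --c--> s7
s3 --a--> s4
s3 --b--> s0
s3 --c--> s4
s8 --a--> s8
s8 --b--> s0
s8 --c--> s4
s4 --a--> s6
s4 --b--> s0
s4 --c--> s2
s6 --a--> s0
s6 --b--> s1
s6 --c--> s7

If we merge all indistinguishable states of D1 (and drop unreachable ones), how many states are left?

8

Initial partition by acceptance: {s0,s6} | {s1,s2,s3,s4,s5,s7,s8,s9,s10}.
Refine {s0,s6} on symbol a: members go to different blocks, giving {s0} and {s6}.
Refine {s1,s2,s3,s4,s5,s7,s8,s9,s10} on symbol a: members go to different blocks, giving {s1,s2,s3,s7,s8,s9,s10} and {s4,s5}.
On input a, block {s1,s2,s3,s7,s8,s9,s10} splits into {s2,s7,s8,s9,s10} and {s1,s3}.
On input a, block {s2,s7,s8,s9,s10} splits into {s8,s9,s10} and {s2,s7}.
Split {s8,s9,s10} by δ(·,a) → {s8,s10} and {s9}.
Refine {s1,s3} on symbol b: members go to different blocks, giving {s1} and {s3}.
Stable partition: {s0} | {s8,s10} | {s6} | {s4,s5} | {s1} | {s2,s7} | {s9} | {s3} — 8 equivalence classes.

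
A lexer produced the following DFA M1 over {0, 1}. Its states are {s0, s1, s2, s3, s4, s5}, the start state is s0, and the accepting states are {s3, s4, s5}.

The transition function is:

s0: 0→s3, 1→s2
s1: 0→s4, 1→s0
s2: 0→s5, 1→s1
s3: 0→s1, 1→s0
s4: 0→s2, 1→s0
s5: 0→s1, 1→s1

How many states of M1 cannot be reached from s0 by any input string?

Every one of the 6 states is reachable from s0.

0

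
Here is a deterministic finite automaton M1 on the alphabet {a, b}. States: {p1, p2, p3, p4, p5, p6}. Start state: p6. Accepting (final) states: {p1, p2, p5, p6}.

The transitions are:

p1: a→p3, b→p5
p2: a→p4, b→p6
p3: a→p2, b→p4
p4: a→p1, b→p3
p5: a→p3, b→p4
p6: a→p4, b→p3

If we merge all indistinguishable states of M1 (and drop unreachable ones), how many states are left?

3

Initial partition by acceptance: {p1,p2,p5,p6} | {p3,p4}.
Split {p1,p2,p5,p6} by δ(·,b) → {p1,p2} and {p5,p6}.
No further refinement is possible. Final partition (3 blocks): {p1,p2} | {p3,p4} | {p5,p6}.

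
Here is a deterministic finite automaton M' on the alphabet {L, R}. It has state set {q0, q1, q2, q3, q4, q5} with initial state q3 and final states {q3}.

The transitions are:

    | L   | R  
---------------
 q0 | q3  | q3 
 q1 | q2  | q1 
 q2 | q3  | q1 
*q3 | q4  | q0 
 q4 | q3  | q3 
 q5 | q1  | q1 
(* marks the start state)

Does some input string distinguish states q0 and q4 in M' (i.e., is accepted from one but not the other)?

First remove the unreachable states {q1,q2,q5}; 3 states remain.
P0 = {q3} | {q0,q4}.
Stable partition: {q3} | {q0,q4} — 2 equivalence classes.
q0 and q4 lie in the same block of the stable partition, so they are equivalent — no string distinguishes them.

No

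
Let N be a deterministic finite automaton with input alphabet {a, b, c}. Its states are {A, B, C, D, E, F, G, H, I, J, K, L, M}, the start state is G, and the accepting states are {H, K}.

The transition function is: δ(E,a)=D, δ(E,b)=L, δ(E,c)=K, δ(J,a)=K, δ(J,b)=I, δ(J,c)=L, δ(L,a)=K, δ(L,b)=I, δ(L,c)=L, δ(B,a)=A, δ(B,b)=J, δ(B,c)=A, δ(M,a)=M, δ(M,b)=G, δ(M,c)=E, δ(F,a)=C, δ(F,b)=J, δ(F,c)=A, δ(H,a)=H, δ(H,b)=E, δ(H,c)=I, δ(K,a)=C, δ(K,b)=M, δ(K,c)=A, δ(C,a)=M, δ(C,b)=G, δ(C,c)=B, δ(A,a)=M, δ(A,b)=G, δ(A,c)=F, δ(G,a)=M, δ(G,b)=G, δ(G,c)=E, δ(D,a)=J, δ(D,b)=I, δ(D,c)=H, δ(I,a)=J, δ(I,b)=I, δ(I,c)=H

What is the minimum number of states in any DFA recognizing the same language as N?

8

All states are reachable from the start state.
Initial partition by acceptance: {H,K} | {A,B,C,D,E,F,G,I,J,L,M}.
On input a, block {H,K} splits into {H} and {K}.
On input a, block {A,B,C,D,E,F,G,I,J,L,M} splits into {A,B,C,D,E,F,G,I,M} and {J,L}.
Refine {A,B,C,D,E,F,G,I,M} on symbol a: members go to different blocks, giving {A,B,C,E,F,G,M} and {D,I}.
Split {A,B,C,E,F,G,M} by δ(·,a) → {A,B,C,F,G,M} and {E}.
On input b, block {A,B,C,F,G,M} splits into {A,C,G,M} and {B,F}.
Refine {A,C,G,M} on symbol c: members go to different blocks, giving {A,C} and {G,M}.
Stable partition: {H} | {A,C} | {K} | {J,L} | {D,I} | {E} | {B,F} | {G,M} — 8 equivalence classes.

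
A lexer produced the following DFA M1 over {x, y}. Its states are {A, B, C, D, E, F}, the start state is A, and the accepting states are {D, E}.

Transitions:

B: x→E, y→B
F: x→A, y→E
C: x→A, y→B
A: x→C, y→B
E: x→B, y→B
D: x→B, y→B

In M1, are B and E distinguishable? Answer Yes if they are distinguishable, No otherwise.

First remove the unreachable states {D,F}; 4 states remain.
Initial partition by acceptance: {E} | {A,B,C}.
On input x, block {A,B,C} splits into {A,C} and {B}.
Stable partition: {E} | {A,C} | {B} — 3 equivalence classes.
B and E end up in different blocks, so they are distinguishable. For instance, the string 'ε' is accepted from only E.

Yes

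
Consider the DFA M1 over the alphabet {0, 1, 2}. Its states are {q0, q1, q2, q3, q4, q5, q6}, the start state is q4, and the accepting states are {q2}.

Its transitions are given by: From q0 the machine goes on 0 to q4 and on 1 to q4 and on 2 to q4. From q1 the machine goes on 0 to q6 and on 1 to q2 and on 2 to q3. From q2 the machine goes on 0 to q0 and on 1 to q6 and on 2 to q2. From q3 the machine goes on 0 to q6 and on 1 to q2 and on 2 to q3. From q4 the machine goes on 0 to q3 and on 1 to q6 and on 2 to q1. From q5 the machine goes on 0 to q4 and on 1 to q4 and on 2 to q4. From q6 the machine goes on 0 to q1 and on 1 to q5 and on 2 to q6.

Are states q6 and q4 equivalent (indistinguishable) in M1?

No

All states are reachable from the start state.
Initial partition by acceptance: {q2} | {q0,q1,q3,q4,q5,q6}.
On input 1, block {q0,q1,q3,q4,q5,q6} splits into {q0,q4,q5,q6} and {q1,q3}.
On input 0, block {q0,q4,q5,q6} splits into {q0,q5} and {q4,q6}.
On input 1, block {q4,q6} splits into {q4} and {q6}.
Stable partition: {q2} | {q0,q5} | {q1,q3} | {q4} | {q6} — 5 equivalence classes.
q6 and q4 end up in different blocks, so they are distinguishable. For instance, the string '21' is accepted from only q4.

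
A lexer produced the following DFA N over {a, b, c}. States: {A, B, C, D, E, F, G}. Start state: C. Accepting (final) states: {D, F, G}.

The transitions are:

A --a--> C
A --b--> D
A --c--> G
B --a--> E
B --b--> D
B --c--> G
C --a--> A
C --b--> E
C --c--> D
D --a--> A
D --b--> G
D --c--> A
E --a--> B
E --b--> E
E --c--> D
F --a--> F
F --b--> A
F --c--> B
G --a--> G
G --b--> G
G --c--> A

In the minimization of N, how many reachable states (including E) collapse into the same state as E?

Reachable states from the start: {A,B,C,D,E,G}. Unreachable: {F} — drop them.
P0 = {D,G} | {A,B,C,E}.
Split {D,G} by δ(·,a) → {D} and {G}.
On input b, block {A,B,C,E} splits into {A,B} and {C,E}.
Stable partition: {D} | {A,B} | {G} | {C,E} — 4 equivalence classes.
State E belongs to the block {C,E}, which has 2 states.

2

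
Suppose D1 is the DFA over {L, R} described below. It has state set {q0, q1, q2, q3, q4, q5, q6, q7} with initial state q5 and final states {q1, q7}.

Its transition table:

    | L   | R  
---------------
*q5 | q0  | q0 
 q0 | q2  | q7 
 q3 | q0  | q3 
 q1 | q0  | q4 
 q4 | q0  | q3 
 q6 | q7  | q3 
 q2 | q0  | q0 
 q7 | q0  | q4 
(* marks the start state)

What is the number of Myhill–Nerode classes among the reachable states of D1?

4

Reachable states from the start: {q0,q2,q3,q4,q5,q7}. Unreachable: {q1,q6} — drop them.
P0 = {q7} | {q0,q2,q3,q4,q5}.
Split {q0,q2,q3,q4,q5} by δ(·,R) → {q2,q3,q4,q5} and {q0}.
On input R, block {q2,q3,q4,q5} splits into {q2,q5} and {q3,q4}.
Stable partition: {q7} | {q2,q5} | {q0} | {q3,q4} — 4 equivalence classes.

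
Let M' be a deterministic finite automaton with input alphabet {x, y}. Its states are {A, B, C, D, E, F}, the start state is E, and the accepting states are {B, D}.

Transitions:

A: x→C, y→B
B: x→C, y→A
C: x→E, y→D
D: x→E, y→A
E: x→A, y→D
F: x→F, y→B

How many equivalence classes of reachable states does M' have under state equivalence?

States {F} cannot be reached from the start state, so discard them.
P0 = {B,D} | {A,C,E}.
No further refinement is possible. Final partition (2 blocks): {B,D} | {A,C,E}.

2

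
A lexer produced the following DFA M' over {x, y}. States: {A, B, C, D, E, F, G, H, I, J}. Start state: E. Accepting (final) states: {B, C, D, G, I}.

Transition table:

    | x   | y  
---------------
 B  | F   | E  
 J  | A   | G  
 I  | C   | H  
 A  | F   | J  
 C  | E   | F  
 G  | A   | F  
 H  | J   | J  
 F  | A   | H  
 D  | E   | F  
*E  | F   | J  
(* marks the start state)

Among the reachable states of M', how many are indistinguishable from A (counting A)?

2

First remove the unreachable states {B,C,D,I}; 6 states remain.
P0 = {G} | {A,E,F,H,J}.
Refine {A,E,F,H,J} on symbol y: members go to different blocks, giving {A,E,F,H} and {J}.
Split {A,E,F,H} by δ(·,x) → {A,E,F} and {H}.
Split {A,E,F} by δ(·,y) → {A,E} and {F}.
Stable partition: {G} | {A,E} | {J} | {H} | {F} — 5 equivalence classes.
The equivalence class containing A is {A,E}, of size 2.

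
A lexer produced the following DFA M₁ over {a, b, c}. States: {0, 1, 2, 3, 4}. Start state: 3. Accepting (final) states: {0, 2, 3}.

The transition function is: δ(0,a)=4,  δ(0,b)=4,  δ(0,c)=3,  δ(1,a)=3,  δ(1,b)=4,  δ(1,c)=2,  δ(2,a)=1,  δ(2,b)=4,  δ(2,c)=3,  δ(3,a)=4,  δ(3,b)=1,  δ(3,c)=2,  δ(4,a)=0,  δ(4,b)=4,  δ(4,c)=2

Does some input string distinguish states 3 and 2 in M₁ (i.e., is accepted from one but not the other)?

Every state is reachable, so we keep all 5.
P0 = {0,2,3} | {1,4}.
The partition is now stable with 2 blocks: {0,2,3} | {1,4}.
3 and 2 lie in the same block of the stable partition, so they are equivalent — no string distinguishes them.

No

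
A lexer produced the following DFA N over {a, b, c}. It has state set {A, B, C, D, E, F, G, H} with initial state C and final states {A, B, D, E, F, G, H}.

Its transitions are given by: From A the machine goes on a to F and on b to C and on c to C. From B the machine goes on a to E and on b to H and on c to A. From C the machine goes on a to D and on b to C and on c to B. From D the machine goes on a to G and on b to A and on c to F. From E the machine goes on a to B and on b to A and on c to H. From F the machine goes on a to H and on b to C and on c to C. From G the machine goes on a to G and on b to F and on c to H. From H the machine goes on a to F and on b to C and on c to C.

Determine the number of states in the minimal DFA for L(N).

3

Initial partition by acceptance: {A,B,D,E,F,G,H} | {C}.
On input b, block {A,B,D,E,F,G,H} splits into {B,D,E,G} and {A,F,H}.
The partition is now stable with 3 blocks: {B,D,E,G} | {C} | {A,F,H}.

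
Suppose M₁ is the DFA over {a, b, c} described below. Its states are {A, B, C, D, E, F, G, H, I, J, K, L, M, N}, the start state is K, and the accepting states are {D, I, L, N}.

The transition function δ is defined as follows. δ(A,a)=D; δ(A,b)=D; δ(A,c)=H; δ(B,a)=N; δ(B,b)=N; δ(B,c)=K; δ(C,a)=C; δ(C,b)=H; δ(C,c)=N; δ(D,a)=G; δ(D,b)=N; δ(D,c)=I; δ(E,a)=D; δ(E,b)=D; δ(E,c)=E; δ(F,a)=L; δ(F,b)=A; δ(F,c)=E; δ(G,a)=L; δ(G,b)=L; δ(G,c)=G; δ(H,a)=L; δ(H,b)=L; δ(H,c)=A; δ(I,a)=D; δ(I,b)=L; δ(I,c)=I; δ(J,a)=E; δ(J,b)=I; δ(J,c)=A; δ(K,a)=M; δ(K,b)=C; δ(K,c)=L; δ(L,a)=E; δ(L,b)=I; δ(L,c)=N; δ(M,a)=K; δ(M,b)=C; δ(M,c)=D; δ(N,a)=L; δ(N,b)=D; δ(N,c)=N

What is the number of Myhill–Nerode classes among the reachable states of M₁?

Reachable states from the start: {A,C,D,E,G,H,I,K,L,M,N}. Unreachable: {B,F,J} — drop them.
Initial partition by acceptance: {D,I,L,N} | {A,C,E,G,H,K,M}.
Split {D,I,L,N} by δ(·,a) → {D,L} and {I,N}.
Refine {A,C,E,G,H,K,M} on symbol a: members go to different blocks, giving {A,E,G,H} and {C,K,M}.
On input b, block {C,K,M} splits into {K,M} and {C}.
Stable partition: {D,L} | {A,E,G,H} | {I,N} | {K,M} | {C} — 5 equivalence classes.

5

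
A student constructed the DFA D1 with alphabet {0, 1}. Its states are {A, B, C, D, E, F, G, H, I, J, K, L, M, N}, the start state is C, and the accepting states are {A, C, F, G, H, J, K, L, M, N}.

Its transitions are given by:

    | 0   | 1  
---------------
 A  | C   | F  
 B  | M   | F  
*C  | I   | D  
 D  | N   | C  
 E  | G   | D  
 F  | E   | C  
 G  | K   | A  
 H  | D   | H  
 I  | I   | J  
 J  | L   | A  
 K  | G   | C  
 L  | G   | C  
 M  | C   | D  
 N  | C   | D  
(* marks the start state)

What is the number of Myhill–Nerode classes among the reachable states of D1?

Reachable states from the start: {A,C,D,E,F,G,I,J,K,L,N}. Unreachable: {B,H,M} — drop them.
Initial partition by acceptance: {A,C,F,G,J,K,L,N} | {D,E,I}.
Split {A,C,F,G,J,K,L,N} by δ(·,0) → {A,G,J,K,L,N} and {C,F}.
Refine {A,G,J,K,L,N} on symbol 0: members go to different blocks, giving {G,J,K,L} and {A,N}.
On input 1, block {G,J,K,L} splits into {G,J} and {K,L}.
On input 0, block {D,E,I} splits into {D} and {E} and {I}.
On input 0, block {C,F} splits into {C} and {F}.
Split {A,N} by δ(·,1) → {A} and {N}.
Stable partition: {G,J} | {D} | {C} | {A} | {K,L} | {E} | {I} | {F} | {N} — 9 equivalence classes.

9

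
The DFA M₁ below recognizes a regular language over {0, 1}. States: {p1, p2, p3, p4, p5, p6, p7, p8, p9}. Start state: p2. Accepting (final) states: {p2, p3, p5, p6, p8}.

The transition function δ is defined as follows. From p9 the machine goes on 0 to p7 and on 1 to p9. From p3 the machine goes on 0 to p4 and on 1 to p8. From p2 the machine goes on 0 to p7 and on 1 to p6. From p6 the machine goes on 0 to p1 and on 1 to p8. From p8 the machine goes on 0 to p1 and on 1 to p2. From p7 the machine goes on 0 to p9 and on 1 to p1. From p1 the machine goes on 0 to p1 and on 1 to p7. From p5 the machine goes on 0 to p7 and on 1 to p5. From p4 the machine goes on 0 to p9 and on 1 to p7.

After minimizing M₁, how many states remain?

2

First remove the unreachable states {p3,p4,p5}; 6 states remain.
Start with accepting vs non-accepting: {p2,p6,p8} | {p1,p7,p9}.
Stable partition: {p2,p6,p8} | {p1,p7,p9} — 2 equivalence classes.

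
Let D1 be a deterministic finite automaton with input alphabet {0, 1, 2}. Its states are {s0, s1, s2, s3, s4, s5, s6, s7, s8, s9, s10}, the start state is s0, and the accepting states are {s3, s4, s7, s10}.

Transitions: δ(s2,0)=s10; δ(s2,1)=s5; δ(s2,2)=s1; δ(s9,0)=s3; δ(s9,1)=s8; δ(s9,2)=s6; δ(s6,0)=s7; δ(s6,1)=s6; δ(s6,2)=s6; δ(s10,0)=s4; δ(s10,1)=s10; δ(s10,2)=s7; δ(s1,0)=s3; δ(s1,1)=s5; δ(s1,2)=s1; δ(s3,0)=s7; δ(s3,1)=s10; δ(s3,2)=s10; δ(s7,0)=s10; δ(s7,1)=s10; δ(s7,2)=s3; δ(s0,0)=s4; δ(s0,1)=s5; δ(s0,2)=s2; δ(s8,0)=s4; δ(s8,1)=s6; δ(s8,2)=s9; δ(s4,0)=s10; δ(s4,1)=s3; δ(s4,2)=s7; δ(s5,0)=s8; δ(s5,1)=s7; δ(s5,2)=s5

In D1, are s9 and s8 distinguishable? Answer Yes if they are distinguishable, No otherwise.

No

P0 = {s3,s4,s7,s10} | {s0,s1,s2,s5,s6,s8,s9}.
Split {s0,s1,s2,s5,s6,s8,s9} by δ(·,0) → {s0,s1,s2,s6,s8,s9} and {s5}.
Split {s0,s1,s2,s6,s8,s9} by δ(·,1) → {s0,s1,s2} and {s6,s8,s9}.
Stable partition: {s3,s4,s7,s10} | {s0,s1,s2} | {s5} | {s6,s8,s9} — 4 equivalence classes.
s9 and s8 lie in the same block of the stable partition, so they are equivalent — no string distinguishes them.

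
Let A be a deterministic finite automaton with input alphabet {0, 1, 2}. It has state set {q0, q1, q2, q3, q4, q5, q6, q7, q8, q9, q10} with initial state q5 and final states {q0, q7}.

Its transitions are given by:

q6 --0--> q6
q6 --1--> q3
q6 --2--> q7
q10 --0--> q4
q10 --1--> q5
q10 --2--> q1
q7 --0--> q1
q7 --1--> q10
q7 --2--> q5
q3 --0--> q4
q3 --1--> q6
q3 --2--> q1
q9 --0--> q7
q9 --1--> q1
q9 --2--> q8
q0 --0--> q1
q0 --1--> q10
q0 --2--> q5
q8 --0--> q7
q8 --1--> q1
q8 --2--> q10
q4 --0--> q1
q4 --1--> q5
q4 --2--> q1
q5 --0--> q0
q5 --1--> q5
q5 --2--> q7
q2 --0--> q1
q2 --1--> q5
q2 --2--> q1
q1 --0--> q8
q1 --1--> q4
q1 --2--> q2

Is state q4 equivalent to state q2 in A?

First remove the unreachable states {q3,q6,q9}; 8 states remain.
Initial partition by acceptance: {q0,q7} | {q1,q2,q4,q5,q8,q10}.
Split {q1,q2,q4,q5,q8,q10} by δ(·,0) → {q1,q2,q4,q10} and {q5,q8}.
Refine {q1,q2,q4,q10} on symbol 0: members go to different blocks, giving {q2,q4,q10} and {q1}.
Split {q2,q4,q10} by δ(·,0) → {q2,q4} and {q10}.
On input 1, block {q5,q8} splits into {q5} and {q8}.
Stable partition: {q0,q7} | {q2,q4} | {q5} | {q1} | {q10} | {q8} — 6 equivalence classes.
q4 and q2 lie in the same block of the stable partition, so they are equivalent — no string distinguishes them.

Yes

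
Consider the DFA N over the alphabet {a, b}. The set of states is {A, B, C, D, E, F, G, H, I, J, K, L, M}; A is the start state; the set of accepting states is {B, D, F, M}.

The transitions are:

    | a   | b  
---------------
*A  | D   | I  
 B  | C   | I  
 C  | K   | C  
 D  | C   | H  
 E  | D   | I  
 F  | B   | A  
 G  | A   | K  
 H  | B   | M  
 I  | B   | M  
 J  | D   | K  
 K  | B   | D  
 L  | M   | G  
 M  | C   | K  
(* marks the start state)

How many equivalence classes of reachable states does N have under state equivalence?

First remove the unreachable states {E,F,G,J,L}; 8 states remain.
Start with accepting vs non-accepting: {B,D,M} | {A,C,H,I,K}.
On input a, block {A,C,H,I,K} splits into {A,H,I,K} and {C}.
On input b, block {A,H,I,K} splits into {H,I,K} and {A}.
No further refinement is possible. Final partition (4 blocks): {B,D,M} | {H,I,K} | {C} | {A}.

4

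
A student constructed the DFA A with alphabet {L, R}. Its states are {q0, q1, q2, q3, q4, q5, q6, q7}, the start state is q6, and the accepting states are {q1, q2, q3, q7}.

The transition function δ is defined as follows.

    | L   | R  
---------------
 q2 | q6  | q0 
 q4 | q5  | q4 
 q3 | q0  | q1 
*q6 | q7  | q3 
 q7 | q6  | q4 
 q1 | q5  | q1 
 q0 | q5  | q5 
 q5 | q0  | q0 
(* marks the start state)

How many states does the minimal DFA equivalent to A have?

Reachable states from the start: {q0,q1,q3,q4,q5,q6,q7}. Unreachable: {q2} — drop them.
P0 = {q1,q3,q7} | {q0,q4,q5,q6}.
Split {q1,q3,q7} by δ(·,R) → {q1,q3} and {q7}.
On input L, block {q0,q4,q5,q6} splits into {q0,q4,q5} and {q6}.
The partition is now stable with 4 blocks: {q1,q3} | {q0,q4,q5} | {q7} | {q6}.

4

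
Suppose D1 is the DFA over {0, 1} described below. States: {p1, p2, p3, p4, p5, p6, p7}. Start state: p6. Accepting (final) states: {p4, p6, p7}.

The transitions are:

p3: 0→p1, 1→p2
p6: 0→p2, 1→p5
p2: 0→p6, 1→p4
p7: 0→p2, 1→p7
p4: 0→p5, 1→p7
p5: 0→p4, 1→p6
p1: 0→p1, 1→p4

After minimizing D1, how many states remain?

5

Reachable states from the start: {p2,p4,p5,p6,p7}. Unreachable: {p1,p3} — drop them.
Initial partition by acceptance: {p4,p6,p7} | {p2,p5}.
On input 1, block {p4,p6,p7} splits into {p4,p7} and {p6}.
On input 0, block {p2,p5} splits into {p2} and {p5}.
On input 0, block {p4,p7} splits into {p4} and {p7}.
No further refinement is possible. Final partition (5 blocks): {p4} | {p2} | {p6} | {p5} | {p7}.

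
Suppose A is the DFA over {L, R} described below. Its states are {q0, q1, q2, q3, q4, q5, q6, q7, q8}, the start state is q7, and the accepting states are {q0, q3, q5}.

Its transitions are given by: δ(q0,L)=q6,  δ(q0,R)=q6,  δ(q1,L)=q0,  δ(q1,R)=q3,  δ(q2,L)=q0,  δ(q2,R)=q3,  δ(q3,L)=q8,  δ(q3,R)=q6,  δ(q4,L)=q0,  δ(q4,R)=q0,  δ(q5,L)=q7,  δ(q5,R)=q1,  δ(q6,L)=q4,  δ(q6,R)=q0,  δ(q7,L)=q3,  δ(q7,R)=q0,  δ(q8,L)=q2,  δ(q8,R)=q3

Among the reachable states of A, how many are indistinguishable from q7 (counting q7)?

3

Reachable states from the start: {q0,q2,q3,q4,q6,q7,q8}. Unreachable: {q1,q5} — drop them.
P0 = {q0,q3} | {q2,q4,q6,q7,q8}.
Split {q2,q4,q6,q7,q8} by δ(·,L) → {q2,q4,q7} and {q6,q8}.
No further refinement is possible. Final partition (3 blocks): {q0,q3} | {q2,q4,q7} | {q6,q8}.
The equivalence class containing q7 is {q2,q4,q7}, of size 3.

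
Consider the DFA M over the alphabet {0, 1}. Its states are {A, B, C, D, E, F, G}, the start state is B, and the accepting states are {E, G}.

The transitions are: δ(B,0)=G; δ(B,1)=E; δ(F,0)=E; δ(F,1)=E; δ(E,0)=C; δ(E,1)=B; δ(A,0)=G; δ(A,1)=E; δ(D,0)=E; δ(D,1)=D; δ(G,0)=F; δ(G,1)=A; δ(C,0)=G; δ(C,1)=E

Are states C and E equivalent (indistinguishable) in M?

No

First remove the unreachable states {D}; 6 states remain.
P0 = {E,G} | {A,B,C,F}.
The partition is now stable with 2 blocks: {E,G} | {A,B,C,F}.
C and E end up in different blocks, so they are distinguishable. For instance, the string 'ε' is accepted from only E.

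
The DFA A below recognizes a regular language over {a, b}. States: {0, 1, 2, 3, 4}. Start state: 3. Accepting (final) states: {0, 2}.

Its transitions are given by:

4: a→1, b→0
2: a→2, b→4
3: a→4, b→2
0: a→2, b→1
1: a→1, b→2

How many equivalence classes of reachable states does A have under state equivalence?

2

Every state is reachable, so we keep all 5.
Initial partition by acceptance: {0,2} | {1,3,4}.
No further refinement is possible. Final partition (2 blocks): {0,2} | {1,3,4}.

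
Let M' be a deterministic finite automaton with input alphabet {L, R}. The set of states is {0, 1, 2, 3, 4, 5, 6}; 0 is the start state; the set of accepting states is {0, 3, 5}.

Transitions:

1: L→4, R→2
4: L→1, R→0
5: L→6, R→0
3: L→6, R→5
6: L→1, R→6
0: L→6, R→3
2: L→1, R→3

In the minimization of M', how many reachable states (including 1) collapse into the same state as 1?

All states are reachable from the start state.
Start with accepting vs non-accepting: {0,3,5} | {1,2,4,6}.
On input R, block {1,2,4,6} splits into {1,6} and {2,4}.
On input L, block {1,6} splits into {1} and {6}.
Stable partition: {0,3,5} | {1} | {2,4} | {6} — 4 equivalence classes.
The equivalence class containing 1 is {1}, of size 1.

1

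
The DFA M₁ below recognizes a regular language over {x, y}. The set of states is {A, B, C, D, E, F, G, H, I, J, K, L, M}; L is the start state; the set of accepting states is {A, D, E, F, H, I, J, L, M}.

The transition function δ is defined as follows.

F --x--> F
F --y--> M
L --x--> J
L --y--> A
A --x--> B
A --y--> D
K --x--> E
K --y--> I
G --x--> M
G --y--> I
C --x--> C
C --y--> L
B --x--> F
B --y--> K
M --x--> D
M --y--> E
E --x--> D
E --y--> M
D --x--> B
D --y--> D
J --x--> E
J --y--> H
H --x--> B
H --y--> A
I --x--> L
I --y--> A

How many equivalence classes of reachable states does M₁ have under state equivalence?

8

Reachable states from the start: {A,B,D,E,F,H,I,J,K,L,M}. Unreachable: {C,G} — drop them.
Start with accepting vs non-accepting: {A,D,E,F,H,I,J,L,M} | {B,K}.
Split {A,D,E,F,H,I,J,L,M} by δ(·,x) → {E,F,I,J,L,M} and {A,D,H}.
Refine {E,F,I,J,L,M} on symbol x: members go to different blocks, giving {F,I,J,L} and {E,M}.
Refine {F,I,J,L} on symbol x: members go to different blocks, giving {F,I,L} and {J}.
Refine {F,I,L} on symbol x: members go to different blocks, giving {F,I} and {L}.
Split {F,I} by δ(·,x) → {F} and {I}.
On input x, block {B,K} splits into {B} and {K}.
No further refinement is possible. Final partition (8 blocks): {F} | {B} | {A,D,H} | {E,M} | {J} | {L} | {I} | {K}.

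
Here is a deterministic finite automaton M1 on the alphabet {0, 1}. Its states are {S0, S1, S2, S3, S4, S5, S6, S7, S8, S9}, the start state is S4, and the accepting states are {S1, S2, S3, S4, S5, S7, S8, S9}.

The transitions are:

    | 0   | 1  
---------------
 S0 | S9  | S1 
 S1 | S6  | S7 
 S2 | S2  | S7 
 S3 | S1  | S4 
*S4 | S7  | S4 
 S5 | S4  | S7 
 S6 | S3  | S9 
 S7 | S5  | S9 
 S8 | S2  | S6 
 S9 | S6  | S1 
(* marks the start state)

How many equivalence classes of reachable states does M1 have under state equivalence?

7

First remove the unreachable states {S0,S2,S8}; 7 states remain.
Start with accepting vs non-accepting: {S1,S3,S4,S5,S7,S9} | {S6}.
Split {S1,S3,S4,S5,S7,S9} by δ(·,0) → {S3,S4,S5,S7} and {S1,S9}.
Split {S3,S4,S5,S7} by δ(·,0) → {S4,S5,S7} and {S3}.
Refine {S4,S5,S7} on symbol 1: members go to different blocks, giving {S4,S5} and {S7}.
Split {S4,S5} by δ(·,0) → {S4} and {S5}.
Split {S1,S9} by δ(·,1) → {S1} and {S9}.
No further refinement is possible. Final partition (7 blocks): {S4} | {S6} | {S1} | {S3} | {S7} | {S5} | {S9}.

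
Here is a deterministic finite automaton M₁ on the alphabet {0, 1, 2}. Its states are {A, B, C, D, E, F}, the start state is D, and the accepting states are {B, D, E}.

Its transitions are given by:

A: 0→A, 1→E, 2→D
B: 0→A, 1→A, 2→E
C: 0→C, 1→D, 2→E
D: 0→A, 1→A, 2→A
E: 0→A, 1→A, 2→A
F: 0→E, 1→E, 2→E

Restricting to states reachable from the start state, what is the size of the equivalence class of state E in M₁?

2

States {B,C,F} cannot be reached from the start state, so discard them.
P0 = {D,E} | {A}.
Stable partition: {D,E} | {A} — 2 equivalence classes.
State E belongs to the block {D,E}, which has 2 states.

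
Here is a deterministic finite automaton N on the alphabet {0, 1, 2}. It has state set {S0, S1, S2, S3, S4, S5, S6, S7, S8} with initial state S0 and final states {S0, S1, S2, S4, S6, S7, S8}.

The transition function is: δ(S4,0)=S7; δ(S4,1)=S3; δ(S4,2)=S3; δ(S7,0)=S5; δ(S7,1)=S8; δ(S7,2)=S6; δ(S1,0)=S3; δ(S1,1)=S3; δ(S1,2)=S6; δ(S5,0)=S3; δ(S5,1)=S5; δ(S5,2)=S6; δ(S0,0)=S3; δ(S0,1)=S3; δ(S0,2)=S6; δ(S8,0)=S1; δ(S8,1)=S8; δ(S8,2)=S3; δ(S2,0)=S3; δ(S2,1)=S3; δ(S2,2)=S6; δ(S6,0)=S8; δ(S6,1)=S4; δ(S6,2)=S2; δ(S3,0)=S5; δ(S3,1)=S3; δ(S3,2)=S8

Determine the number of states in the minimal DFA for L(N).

P0 = {S0,S1,S2,S4,S6,S7,S8} | {S3,S5}.
Refine {S0,S1,S2,S4,S6,S7,S8} on symbol 0: members go to different blocks, giving {S0,S1,S2,S7} and {S4,S6,S8}.
On input 1, block {S0,S1,S2,S7} splits into {S0,S1,S2} and {S7}.
Split {S4,S6,S8} by δ(·,0) → {S4} and {S6} and {S8}.
On input 2, block {S3,S5} splits into {S3} and {S5}.
No further refinement is possible. Final partition (7 blocks): {S0,S1,S2} | {S3} | {S4} | {S7} | {S6} | {S8} | {S5}.

7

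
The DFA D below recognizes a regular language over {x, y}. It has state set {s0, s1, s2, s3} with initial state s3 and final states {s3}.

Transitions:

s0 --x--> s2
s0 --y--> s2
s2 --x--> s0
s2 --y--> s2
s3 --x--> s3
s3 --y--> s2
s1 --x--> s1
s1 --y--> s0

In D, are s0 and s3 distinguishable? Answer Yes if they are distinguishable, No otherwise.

States {s1} cannot be reached from the start state, so discard them.
Initial partition by acceptance: {s3} | {s0,s2}.
The partition is now stable with 2 blocks: {s3} | {s0,s2}.
s0 and s3 end up in different blocks, so they are distinguishable. For instance, the string 'ε' is accepted from only s3.

Yes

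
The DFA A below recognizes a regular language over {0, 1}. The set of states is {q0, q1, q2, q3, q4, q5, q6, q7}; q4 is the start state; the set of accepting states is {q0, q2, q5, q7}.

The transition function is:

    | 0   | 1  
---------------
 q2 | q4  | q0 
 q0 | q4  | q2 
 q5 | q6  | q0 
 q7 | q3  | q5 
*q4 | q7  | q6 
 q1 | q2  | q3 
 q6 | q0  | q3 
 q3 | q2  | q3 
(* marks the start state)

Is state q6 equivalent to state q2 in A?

Reachable states from the start: {q0,q2,q3,q4,q5,q6,q7}. Unreachable: {q1} — drop them.
Start with accepting vs non-accepting: {q0,q2,q5,q7} | {q3,q4,q6}.
The partition is now stable with 2 blocks: {q0,q2,q5,q7} | {q3,q4,q6}.
q6 and q2 end up in different blocks, so they are distinguishable. For instance, the string 'ε' is accepted from only q2.

No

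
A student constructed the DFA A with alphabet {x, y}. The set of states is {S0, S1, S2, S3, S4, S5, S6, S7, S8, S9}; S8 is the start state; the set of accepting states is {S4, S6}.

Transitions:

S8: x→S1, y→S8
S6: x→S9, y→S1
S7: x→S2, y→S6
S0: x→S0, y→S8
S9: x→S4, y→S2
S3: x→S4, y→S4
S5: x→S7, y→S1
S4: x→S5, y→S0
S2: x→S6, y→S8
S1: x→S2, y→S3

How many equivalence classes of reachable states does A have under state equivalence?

10

All states are reachable from the start state.
Start with accepting vs non-accepting: {S4,S6} | {S0,S1,S2,S3,S5,S7,S8,S9}.
On input x, block {S0,S1,S2,S3,S5,S7,S8,S9} splits into {S0,S1,S5,S7,S8} and {S2,S3,S9}.
Refine {S4,S6} on symbol x: members go to different blocks, giving {S4} and {S6}.
On input x, block {S0,S1,S5,S7,S8} splits into {S0,S5,S8} and {S1,S7}.
Refine {S0,S5,S8} on symbol x: members go to different blocks, giving {S5,S8} and {S0}.
Refine {S5,S8} on symbol y: members go to different blocks, giving {S5} and {S8}.
Split {S2,S3,S9} by δ(·,x) → {S3,S9} and {S2}.
On input y, block {S3,S9} splits into {S3} and {S9}.
Split {S1,S7} by δ(·,y) → {S1} and {S7}.
Stable partition: {S4} | {S5} | {S3} | {S6} | {S1} | {S0} | {S8} | {S2} | {S9} | {S7} — 10 equivalence classes.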